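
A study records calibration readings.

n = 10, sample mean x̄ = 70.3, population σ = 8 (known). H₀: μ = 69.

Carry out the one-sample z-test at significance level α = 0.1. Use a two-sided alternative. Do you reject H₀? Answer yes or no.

SE = σ/√n = 8/√10 = 2.5298
z = (x̄−μ₀)/SE = (70.3−69)/2.5298 = 0.5139
p-value (two-sided) = 0.60734
At α=0.1: p ≥ α → fail to reject H₀

reject H₀: no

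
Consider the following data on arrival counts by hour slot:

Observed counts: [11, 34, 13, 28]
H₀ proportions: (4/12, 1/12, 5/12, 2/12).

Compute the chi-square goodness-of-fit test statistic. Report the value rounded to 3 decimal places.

n = 86; E_i = n·p_i = [28.67, 7.17, 35.83, 14.33]
χ² = (11−28.67)²/28.67 + (34−7.17)²/7.17 + (13−35.83)²/35.83 + (28−14.33)²/14.33 = 138.9372
df = 3

test statistic = 138.937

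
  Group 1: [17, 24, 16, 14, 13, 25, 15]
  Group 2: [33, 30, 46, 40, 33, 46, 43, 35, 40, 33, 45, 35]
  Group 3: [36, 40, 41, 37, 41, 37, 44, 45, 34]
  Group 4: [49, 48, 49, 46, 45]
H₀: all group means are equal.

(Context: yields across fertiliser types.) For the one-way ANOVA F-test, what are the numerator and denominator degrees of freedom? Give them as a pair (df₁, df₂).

degrees of freedom = [3, 29]

k = 4 groups, N = 33 total
df = (k−1, N−k) = (4−1, 33−4) = (3, 29)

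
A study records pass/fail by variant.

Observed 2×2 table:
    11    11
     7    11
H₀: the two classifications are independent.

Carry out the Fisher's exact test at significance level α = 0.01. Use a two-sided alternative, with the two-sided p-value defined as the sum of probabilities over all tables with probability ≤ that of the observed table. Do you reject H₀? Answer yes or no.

Margins: r₁=22, r₂=18, c₁=18, c₂=22, n=40
p_obs = C(22,11)·C(18,7)/C(40,18); sum pmf over tables with pmf ≤ p_obs
p-value (two-sided) = 0.53713
At α=0.01: p ≥ α → fail to reject H₀

reject H₀: no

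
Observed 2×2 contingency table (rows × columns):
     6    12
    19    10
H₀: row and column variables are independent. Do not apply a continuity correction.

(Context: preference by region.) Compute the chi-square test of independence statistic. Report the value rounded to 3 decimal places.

Row totals [18, 29], col totals [25, 22], n=47
χ² = (6−9.57)²/9.57 + (12−8.43)²/8.43 + (19−15.43)²/15.43 + (10−13.57)²/13.57 = 4.6204
df = 1

test statistic = 4.620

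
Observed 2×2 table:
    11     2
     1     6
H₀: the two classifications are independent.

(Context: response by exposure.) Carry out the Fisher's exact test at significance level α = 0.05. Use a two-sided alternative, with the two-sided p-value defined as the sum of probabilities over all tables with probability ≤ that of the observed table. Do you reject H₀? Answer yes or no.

Margins: r₁=13, r₂=7, c₁=12, c₂=8, n=20
p_obs = C(13,11)·C(7,1)/C(20,12); sum pmf over tables with pmf ≤ p_obs
p-value (two-sided) = 0.00444
At α=0.05: p < α → reject H₀

reject H₀: yes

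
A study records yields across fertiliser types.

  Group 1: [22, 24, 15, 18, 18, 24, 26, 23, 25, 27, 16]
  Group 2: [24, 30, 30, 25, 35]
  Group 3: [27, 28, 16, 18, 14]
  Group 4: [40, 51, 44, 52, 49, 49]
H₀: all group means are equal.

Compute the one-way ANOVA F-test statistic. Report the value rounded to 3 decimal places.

Group means [21.64, 28.80, 20.60, 47.50], grand mean 28.519
SSB = Σnᵢ(x̄ᵢ−x̄)² = 2996.695; SSW = ΣΣ(x−x̄ᵢ)² = 526.045
MSB = 2996.695/3 = 998.8984; MSW = 526.045/23 = 22.8715
F = MSB/MSW = 43.6743
df = (3, 23)

test statistic = 43.674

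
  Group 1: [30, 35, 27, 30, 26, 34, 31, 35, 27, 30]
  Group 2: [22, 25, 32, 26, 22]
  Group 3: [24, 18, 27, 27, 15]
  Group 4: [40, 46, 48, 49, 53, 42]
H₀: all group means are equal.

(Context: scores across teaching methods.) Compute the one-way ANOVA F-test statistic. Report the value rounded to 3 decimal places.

Group means [30.50, 25.40, 22.20, 46.33], grand mean 31.577
SSB = Σnᵢ(x̄ᵢ−x̄)² = 1948.513; SSW = ΣΣ(x−x̄ᵢ)² = 397.833
MSB = 1948.513/3 = 649.5043; MSW = 397.833/22 = 18.0833
F = MSB/MSW = 35.9173
df = (3, 22)

test statistic = 35.917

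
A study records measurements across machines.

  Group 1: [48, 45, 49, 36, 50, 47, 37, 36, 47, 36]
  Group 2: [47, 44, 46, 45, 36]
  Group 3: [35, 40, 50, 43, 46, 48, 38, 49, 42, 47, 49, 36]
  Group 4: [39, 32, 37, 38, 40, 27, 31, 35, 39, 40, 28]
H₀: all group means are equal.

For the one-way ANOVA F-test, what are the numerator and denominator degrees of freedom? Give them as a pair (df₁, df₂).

k = 4 groups, N = 38 total
df = (k−1, N−k) = (4−1, 38−4) = (3, 34)

degrees of freedom = [3, 34]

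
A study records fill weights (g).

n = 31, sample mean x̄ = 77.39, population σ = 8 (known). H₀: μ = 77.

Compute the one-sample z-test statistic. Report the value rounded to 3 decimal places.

SE = σ/√n = 8/√31 = 1.4368
z = (x̄−μ₀)/SE = (77.39−77)/1.4368 = 0.2714

test statistic = 0.271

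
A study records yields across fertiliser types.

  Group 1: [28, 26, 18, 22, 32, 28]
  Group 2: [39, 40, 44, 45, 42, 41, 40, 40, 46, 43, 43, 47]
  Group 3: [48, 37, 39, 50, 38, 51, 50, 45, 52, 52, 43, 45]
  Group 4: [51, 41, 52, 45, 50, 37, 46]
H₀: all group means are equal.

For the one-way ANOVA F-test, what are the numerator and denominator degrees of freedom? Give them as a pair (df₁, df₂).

degrees of freedom = [3, 33]

k = 4 groups, N = 37 total
df = (k−1, N−k) = (4−1, 37−4) = (3, 33)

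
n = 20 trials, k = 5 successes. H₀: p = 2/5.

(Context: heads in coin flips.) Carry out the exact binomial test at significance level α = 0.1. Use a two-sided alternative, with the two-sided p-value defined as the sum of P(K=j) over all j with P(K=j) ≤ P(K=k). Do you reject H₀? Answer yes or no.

reject H₀: no

Exact binomial: n=20, k=5, p₀=2/5=0.4000
P(X=j) = C(n,j)·p₀^j·(1−p₀)^(n−j); p = Σ P(X=j) over j with P(X=j) ≤ P(X=5)
p-value (two-sided) = 0.25312
At α=0.1: p ≥ α → fail to reject H₀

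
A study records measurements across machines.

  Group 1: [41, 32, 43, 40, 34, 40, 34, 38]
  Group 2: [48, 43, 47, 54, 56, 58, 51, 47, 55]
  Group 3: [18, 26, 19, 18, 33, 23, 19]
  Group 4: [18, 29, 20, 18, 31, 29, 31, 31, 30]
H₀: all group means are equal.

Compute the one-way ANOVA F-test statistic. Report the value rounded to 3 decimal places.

test statistic = 52.178

Group means [37.75, 51.00, 22.29, 26.33], grand mean 34.970
SSB = Σnᵢ(x̄ᵢ−x̄)² = 4172.041; SSW = ΣΣ(x−x̄ᵢ)² = 772.929
MSB = 4172.041/3 = 1390.6804; MSW = 772.929/29 = 26.6527
F = MSB/MSW = 52.1778
df = (3, 29)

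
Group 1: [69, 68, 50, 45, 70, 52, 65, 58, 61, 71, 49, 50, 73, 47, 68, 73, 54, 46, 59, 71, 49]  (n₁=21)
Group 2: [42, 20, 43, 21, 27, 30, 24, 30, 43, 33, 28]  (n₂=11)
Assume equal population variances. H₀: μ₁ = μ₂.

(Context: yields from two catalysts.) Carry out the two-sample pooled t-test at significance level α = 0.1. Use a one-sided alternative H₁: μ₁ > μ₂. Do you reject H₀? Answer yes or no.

x̄₁=59.429, s₁=10.112, n₁=21
x̄₂=31.000, s₂=8.426, n₂=11
s_p² = [20·10.112² + 10·8.426²]/30 = 91.8381
SE = √(s_p²·(1/21+1/11)) = 3.5668
t = (59.429−31.000)/3.5668 = 7.9703
df = 30
p-value (one-sided, H₁ greater) = 0.00000
At α=0.1: p < α → reject H₀

reject H₀: yes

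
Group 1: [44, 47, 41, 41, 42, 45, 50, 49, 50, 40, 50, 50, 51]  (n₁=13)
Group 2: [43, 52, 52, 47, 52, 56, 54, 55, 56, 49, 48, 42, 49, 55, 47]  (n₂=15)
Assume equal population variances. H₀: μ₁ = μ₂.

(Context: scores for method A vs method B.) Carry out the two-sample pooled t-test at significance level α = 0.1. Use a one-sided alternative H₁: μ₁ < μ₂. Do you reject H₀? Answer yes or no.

reject H₀: yes

x̄₁=46.154, s₁=4.140, n₁=13
x̄₂=50.467, s₂=4.502, n₂=15
s_p² = [12·4.140² + 14·4.502²]/26 = 18.8241
SE = √(s_p²·(1/13+1/15)) = 1.6441
t = (46.154−50.467)/1.6441 = -2.6233
df = 26
p-value (one-sided, H₁ less) = 0.00719
At α=0.1: p < α → reject H₀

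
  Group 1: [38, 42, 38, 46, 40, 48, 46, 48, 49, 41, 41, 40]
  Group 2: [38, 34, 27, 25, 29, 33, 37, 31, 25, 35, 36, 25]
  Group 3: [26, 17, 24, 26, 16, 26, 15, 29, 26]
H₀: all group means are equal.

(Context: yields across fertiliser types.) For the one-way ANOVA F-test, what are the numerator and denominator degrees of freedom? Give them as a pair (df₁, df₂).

degrees of freedom = [2, 30]

k = 3 groups, N = 33 total
df = (k−1, N−k) = (3−1, 33−3) = (2, 30)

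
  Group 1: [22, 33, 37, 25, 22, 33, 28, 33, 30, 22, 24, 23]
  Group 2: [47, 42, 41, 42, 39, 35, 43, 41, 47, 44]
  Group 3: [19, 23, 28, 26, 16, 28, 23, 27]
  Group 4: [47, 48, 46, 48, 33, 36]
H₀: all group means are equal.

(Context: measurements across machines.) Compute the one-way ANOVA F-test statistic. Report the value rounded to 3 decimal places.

Group means [27.67, 42.10, 23.75, 43.00], grand mean 33.361
SSB = Σnᵢ(x̄ᵢ−x̄)² = 2449.239; SSW = ΣΣ(x−x̄ᵢ)² = 791.067
MSB = 2449.239/3 = 816.4130; MSW = 791.067/32 = 24.7208
F = MSB/MSW = 33.0253
df = (3, 32)

test statistic = 33.025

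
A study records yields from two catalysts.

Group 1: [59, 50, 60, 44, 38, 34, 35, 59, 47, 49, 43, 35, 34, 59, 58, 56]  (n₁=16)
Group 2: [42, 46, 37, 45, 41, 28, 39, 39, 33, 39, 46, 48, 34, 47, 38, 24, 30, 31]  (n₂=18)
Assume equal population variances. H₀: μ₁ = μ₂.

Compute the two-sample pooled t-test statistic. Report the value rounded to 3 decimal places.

x̄₁=47.500, s₁=10.146, n₁=16
x̄₂=38.167, s₂=7.015, n₂=18
s_p² = [15·10.146² + 17·7.015²]/32 = 74.3906
SE = √(s_p²·(1/16+1/18)) = 2.9635
t = (47.500−38.167)/2.9635 = 3.1494
df = 32

test statistic = 3.149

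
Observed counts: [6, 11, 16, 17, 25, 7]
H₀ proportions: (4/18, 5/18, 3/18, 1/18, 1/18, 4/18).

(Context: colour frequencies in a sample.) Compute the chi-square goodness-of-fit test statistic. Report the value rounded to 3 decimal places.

test statistic = 147.343

n = 82; E_i = n·p_i = [18.22, 22.78, 13.67, 4.56, 4.56, 18.22]
χ² = (6−18.22)²/18.22 + (11−22.78)²/22.78 + (16−13.67)²/13.67 + (17−4.56)²/4.56 + (25−4.56)²/4.56 + (7−18.22)²/18.22 = 147.3427
df = 5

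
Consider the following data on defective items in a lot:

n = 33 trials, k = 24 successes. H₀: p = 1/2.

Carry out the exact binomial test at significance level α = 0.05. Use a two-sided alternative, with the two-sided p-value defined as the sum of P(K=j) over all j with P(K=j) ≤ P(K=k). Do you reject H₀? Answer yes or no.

reject H₀: yes

Exact binomial: n=33, k=24, p₀=1/2=0.5000
P(X=j) = C(n,j)·p₀^j·(1−p₀)^(n−j); p = Σ P(X=j) over j with P(X=j) ≤ P(X=24)
p-value (two-sided) = 0.01353
At α=0.05: p < α → reject H₀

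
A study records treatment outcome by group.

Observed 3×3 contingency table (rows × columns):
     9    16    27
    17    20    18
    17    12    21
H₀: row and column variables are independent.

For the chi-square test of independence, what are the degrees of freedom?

degrees of freedom = 4

df = (r−1)(c−1) = (3−1)·(3−1) = 4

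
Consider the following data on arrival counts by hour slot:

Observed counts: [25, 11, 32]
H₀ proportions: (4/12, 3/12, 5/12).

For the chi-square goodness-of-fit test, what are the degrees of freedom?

df = k − 1 = 3 − 1 = 2

degrees of freedom = 2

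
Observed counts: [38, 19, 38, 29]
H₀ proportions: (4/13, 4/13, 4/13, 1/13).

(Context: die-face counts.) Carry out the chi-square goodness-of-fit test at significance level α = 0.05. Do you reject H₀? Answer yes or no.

n = 124; E_i = n·p_i = [38.15, 38.15, 38.15, 9.54]
χ² = (38−38.15)²/38.15 + (19−38.15)²/38.15 + (38−38.15)²/38.15 + (29−9.54)²/9.54 = 49.3246
df = 3
p-value (upper-tail) = 0.00000
At α=0.05: p < α → reject H₀

reject H₀: yes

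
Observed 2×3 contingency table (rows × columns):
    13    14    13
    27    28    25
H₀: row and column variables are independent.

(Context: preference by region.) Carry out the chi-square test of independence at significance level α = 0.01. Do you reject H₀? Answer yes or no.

Row totals [40, 80], col totals [40, 42, 38], n=120
χ² = (13−13.33)²/13.33 + (14−14.00)²/14.00 + (13−12.67)²/12.67 + (27−26.67)²/26.67 + (28−28.00)²/28.00 + (25−25.33)²/25.33 = 0.0257
df = 2
p-value (upper-tail) = 0.98725
At α=0.01: p ≥ α → fail to reject H₀

reject H₀: no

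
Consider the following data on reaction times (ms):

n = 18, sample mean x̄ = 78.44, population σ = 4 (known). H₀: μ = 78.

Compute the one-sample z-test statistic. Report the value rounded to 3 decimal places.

test statistic = 0.467

SE = σ/√n = 4/√18 = 0.9428
z = (x̄−μ₀)/SE = (78.44−78)/0.9428 = 0.4667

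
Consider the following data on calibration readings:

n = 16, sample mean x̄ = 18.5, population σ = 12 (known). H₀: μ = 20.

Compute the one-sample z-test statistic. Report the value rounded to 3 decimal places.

test statistic = -0.500

SE = σ/√n = 12/√16 = 3.0000
z = (x̄−μ₀)/SE = (18.5−20)/3.0000 = -0.5000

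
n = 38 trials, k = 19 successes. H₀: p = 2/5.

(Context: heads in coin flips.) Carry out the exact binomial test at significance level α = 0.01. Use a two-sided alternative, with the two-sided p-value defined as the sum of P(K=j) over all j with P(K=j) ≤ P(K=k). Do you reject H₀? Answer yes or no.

reject H₀: no

Exact binomial: n=38, k=19, p₀=2/5=0.4000
P(X=j) = C(n,j)·p₀^j·(1−p₀)^(n−j); p = Σ P(X=j) over j with P(X=j) ≤ P(X=19)
p-value (two-sided) = 0.24646
At α=0.01: p ≥ α → fail to reject H₀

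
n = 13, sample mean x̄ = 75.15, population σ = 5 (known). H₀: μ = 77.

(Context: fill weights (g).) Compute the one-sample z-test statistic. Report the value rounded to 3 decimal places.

SE = σ/√n = 5/√13 = 1.3868
z = (x̄−μ₀)/SE = (75.15−77)/1.3868 = -1.3341

test statistic = -1.334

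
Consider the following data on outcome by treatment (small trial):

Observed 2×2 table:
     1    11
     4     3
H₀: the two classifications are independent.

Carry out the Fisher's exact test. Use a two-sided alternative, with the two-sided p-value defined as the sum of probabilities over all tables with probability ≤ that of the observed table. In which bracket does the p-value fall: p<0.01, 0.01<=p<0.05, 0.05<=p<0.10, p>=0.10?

p-value bracket: 0.01<=p<0.05

Margins: r₁=12, r₂=7, c₁=5, c₂=14, n=19
p_obs = C(12,1)·C(7,4)/C(19,5); sum pmf over tables with pmf ≤ p_obs
p-value (two-sided) = 0.03793
→ bracket: 0.01<=p<0.05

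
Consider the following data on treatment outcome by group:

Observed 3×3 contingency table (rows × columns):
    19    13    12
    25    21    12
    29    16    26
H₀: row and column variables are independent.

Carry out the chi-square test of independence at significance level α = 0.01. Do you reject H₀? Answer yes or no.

reject H₀: no

Row totals [44, 58, 71], col totals [73, 50, 50], n=173
χ² = (19−18.57)²/18.57 + (13−12.72)²/12.72 + (12−12.72)²/12.72 + (25−24.47)²/24.47 + (21−16.76)²/16.76 + (12−16.76)²/16.76 + (29−29.96)²/29.96 + (16−20.52)²/20.52 + (26−20.52)²/20.52 = 4.9822
df = 4
p-value (upper-tail) = 0.28913
At α=0.01: p ≥ α → fail to reject H₀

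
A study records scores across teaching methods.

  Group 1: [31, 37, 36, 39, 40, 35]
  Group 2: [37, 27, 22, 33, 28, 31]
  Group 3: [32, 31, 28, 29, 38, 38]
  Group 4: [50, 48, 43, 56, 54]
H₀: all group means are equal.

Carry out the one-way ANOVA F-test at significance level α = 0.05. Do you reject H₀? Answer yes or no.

reject H₀: yes

Group means [36.33, 29.67, 32.67, 50.20], grand mean 36.652
SSB = Σnᵢ(x̄ᵢ−x̄)² = 1306.417; SSW = ΣΣ(x−x̄ᵢ)² = 386.800
MSB = 1306.417/3 = 435.4725; MSW = 386.800/19 = 20.3579
F = MSB/MSW = 21.3908
df = (3, 19)
p-value (upper-tail) = 0.00000
At α=0.05: p < α → reject H₀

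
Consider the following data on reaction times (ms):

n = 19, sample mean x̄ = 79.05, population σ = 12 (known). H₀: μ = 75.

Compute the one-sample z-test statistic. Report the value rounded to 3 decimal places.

test statistic = 1.471

SE = σ/√n = 12/√19 = 2.7530
z = (x̄−μ₀)/SE = (79.05−75)/2.7530 = 1.4711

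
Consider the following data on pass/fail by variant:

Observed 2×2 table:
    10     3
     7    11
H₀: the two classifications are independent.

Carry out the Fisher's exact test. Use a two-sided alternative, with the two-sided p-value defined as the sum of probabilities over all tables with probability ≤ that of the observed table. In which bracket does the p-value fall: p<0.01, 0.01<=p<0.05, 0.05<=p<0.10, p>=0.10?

p-value bracket: 0.05<=p<0.10

Margins: r₁=13, r₂=18, c₁=17, c₂=14, n=31
p_obs = C(13,10)·C(18,7)/C(31,17); sum pmf over tables with pmf ≤ p_obs
p-value (two-sided) = 0.06686
→ bracket: 0.05<=p<0.10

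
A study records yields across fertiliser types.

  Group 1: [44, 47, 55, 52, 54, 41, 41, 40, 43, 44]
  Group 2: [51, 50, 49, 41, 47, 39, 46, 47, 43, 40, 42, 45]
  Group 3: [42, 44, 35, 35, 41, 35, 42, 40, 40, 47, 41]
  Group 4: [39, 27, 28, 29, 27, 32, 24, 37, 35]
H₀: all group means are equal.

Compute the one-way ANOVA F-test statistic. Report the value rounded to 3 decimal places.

Group means [46.10, 45.00, 40.18, 30.89], grand mean 40.976
SSB = Σnᵢ(x̄ᵢ−x̄)² = 1379.551; SSW = ΣΣ(x−x̄ᵢ)² = 821.425
MSB = 1379.551/3 = 459.8503; MSW = 821.425/38 = 21.6165
F = MSB/MSW = 21.2732
df = (3, 38)

test statistic = 21.273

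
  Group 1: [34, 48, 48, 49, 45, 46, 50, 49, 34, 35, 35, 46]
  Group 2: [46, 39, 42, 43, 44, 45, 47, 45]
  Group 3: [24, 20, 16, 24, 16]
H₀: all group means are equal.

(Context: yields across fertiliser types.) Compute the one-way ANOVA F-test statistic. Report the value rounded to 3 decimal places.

test statistic = 41.141

Group means [43.25, 43.88, 20.00], grand mean 38.800
SSB = Σnᵢ(x̄ᵢ−x̄)² = 2210.875; SSW = ΣΣ(x−x̄ᵢ)² = 591.125
MSB = 2210.875/2 = 1105.4375; MSW = 591.125/22 = 26.8693
F = MSB/MSW = 41.1413
df = (2, 22)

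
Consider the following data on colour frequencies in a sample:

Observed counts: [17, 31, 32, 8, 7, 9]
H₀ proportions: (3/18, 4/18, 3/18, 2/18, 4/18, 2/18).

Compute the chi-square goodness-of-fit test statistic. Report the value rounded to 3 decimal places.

n = 104; E_i = n·p_i = [17.33, 23.11, 17.33, 11.56, 23.11, 11.56]
χ² = (17−17.33)²/17.33 + (31−23.11)²/23.11 + (32−17.33)²/17.33 + (8−11.56)²/11.56 + (7−23.11)²/23.11 + (9−11.56)²/11.56 = 28.0000
df = 5

test statistic = 28.000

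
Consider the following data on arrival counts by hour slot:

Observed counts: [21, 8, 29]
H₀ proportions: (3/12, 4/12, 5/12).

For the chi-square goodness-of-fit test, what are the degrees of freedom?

df = k − 1 = 3 − 1 = 2

degrees of freedom = 2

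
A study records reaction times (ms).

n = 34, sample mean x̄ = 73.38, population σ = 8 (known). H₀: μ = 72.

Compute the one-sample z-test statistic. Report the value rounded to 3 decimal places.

test statistic = 1.006

SE = σ/√n = 8/√34 = 1.3720
z = (x̄−μ₀)/SE = (73.38−72)/1.3720 = 1.0058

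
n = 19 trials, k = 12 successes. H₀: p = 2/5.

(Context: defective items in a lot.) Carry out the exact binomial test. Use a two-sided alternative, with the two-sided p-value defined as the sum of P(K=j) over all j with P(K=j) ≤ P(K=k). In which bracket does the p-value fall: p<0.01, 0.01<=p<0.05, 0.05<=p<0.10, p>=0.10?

p-value bracket: 0.05<=p<0.10

Exact binomial: n=19, k=12, p₀=2/5=0.4000
P(X=j) = C(n,j)·p₀^j·(1−p₀)^(n−j); p = Σ P(X=j) over j with P(X=j) ≤ P(X=12)
p-value (two-sided) = 0.05819
→ bracket: 0.05<=p<0.10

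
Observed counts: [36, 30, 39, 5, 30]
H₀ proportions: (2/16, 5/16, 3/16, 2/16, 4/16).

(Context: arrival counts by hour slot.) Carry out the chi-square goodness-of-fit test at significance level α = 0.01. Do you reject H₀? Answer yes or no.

n = 140; E_i = n·p_i = [17.50, 43.75, 26.25, 17.50, 35.00]
χ² = (36−17.50)²/17.50 + (30−43.75)²/43.75 + (39−26.25)²/26.25 + (5−17.50)²/17.50 + (30−35.00)²/35.00 = 39.7143
df = 4
p-value (upper-tail) = 0.00000
At α=0.01: p < α → reject H₀

reject H₀: yes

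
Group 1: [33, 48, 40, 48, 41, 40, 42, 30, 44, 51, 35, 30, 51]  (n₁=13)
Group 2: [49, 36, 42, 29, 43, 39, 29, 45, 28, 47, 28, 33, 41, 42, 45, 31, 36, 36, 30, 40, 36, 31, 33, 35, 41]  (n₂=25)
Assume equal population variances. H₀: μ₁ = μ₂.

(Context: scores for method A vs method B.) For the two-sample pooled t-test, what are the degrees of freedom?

degrees of freedom = 36

df = n₁ + n₂ − 2 = 13 + 25 − 2 = 36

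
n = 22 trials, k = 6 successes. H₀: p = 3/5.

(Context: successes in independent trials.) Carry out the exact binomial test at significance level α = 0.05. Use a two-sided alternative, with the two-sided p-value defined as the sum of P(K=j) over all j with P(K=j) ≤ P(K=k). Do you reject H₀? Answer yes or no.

Exact binomial: n=22, k=6, p₀=3/5=0.6000
P(X=j) = C(n,j)·p₀^j·(1−p₀)^(n−j); p = Σ P(X=j) over j with P(X=j) ≤ P(X=6)
p-value (two-sided) = 0.00348
At α=0.05: p < α → reject H₀

reject H₀: yes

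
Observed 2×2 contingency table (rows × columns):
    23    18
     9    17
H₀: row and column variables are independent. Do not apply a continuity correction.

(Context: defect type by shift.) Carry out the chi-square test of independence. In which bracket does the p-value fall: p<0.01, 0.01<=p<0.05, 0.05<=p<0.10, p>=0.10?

Row totals [41, 26], col totals [32, 35], n=67
χ² = (23−19.58)²/19.58 + (18−21.42)²/21.42 + (9−12.42)²/12.42 + (17−13.58)²/13.58 = 2.9429
df = 1
p-value (upper-tail) = 0.08626
→ bracket: 0.05<=p<0.10

p-value bracket: 0.05<=p<0.10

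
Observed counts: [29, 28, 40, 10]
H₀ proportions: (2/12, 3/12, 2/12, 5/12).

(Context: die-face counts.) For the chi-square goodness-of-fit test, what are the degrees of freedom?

df = k − 1 = 4 − 1 = 3

degrees of freedom = 3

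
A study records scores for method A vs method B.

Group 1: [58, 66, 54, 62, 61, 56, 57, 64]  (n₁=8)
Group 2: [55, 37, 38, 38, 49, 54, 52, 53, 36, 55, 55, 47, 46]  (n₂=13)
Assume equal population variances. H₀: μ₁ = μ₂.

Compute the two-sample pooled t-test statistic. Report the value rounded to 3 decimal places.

test statistic = 4.240

x̄₁=59.750, s₁=4.166, n₁=8
x̄₂=47.308, s₂=7.576, n₂=13
s_p² = [7·4.166² + 12·7.576²]/19 = 42.6457
SE = √(s_p²·(1/8+1/13)) = 2.9345
t = (59.750−47.308)/2.9345 = 4.2400
df = 19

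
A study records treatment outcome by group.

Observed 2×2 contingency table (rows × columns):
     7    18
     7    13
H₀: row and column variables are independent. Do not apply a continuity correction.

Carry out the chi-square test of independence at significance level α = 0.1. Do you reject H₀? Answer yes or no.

reject H₀: no

Row totals [25, 20], col totals [14, 31], n=45
χ² = (7−7.78)²/7.78 + (18−17.22)²/17.22 + (7−6.22)²/6.22 + (13−13.78)²/13.78 = 0.2540
df = 1
p-value (upper-tail) = 0.61425
At α=0.1: p ≥ α → fail to reject H₀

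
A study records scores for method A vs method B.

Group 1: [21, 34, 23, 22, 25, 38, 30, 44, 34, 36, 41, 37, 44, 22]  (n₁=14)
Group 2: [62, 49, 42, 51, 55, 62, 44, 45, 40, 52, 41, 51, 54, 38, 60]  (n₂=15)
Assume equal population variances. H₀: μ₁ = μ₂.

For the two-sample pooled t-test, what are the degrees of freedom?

degrees of freedom = 27

df = n₁ + n₂ − 2 = 14 + 15 − 2 = 27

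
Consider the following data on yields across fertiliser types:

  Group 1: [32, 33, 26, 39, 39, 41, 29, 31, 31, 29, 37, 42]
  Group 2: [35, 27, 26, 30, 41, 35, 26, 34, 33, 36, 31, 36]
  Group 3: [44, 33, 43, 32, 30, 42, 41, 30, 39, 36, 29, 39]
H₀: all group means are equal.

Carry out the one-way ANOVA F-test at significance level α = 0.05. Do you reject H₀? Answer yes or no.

reject H₀: no

Group means [34.08, 32.50, 36.50], grand mean 34.361
SSB = Σnᵢ(x̄ᵢ−x̄)² = 97.389; SSW = ΣΣ(x−x̄ᵢ)² = 878.917
MSB = 97.389/2 = 48.6944; MSW = 878.917/33 = 26.6338
F = MSB/MSW = 1.8283
df = (2, 33)
p-value (upper-tail) = 0.17659
At α=0.05: p ≥ α → fail to reject H₀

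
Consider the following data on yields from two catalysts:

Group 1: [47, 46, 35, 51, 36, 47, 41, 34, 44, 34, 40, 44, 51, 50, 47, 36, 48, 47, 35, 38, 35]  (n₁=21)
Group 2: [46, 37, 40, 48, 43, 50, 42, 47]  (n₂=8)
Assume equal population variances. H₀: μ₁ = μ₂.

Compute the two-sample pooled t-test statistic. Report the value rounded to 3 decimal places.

test statistic = -0.812

x̄₁=42.190, s₁=6.137, n₁=21
x̄₂=44.125, s₂=4.390, n₂=8
s_p² = [20·6.137² + 7·4.390²]/27 = 32.8931
SE = √(s_p²·(1/21+1/8)) = 2.3828
t = (42.190−44.125)/2.3828 = -0.8119
df = 27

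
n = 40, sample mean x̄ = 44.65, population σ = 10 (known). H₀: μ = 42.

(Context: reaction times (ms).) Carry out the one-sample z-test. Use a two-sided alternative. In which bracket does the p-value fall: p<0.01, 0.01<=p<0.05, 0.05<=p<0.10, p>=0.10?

SE = σ/√n = 10/√40 = 1.5811
z = (x̄−μ₀)/SE = (44.65−42)/1.5811 = 1.6760
p-value (two-sided) = 0.09374
→ bracket: 0.05<=p<0.10

p-value bracket: 0.05<=p<0.10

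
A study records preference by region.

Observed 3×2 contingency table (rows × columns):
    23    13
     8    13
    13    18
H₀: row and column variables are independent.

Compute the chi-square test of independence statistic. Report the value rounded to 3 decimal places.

test statistic = 4.775

Row totals [36, 21, 31], col totals [44, 44], n=88
χ² = (23−18.00)²/18.00 + (13−18.00)²/18.00 + (8−10.50)²/10.50 + (13−10.50)²/10.50 + (13−15.50)²/15.50 + (18−15.50)²/15.50 = 4.7747
df = 2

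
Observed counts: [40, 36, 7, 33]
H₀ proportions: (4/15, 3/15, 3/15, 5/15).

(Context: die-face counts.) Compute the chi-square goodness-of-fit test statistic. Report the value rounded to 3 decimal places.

test statistic = 21.862

n = 116; E_i = n·p_i = [30.93, 23.20, 23.20, 38.67]
χ² = (40−30.93)²/30.93 + (36−23.20)²/23.20 + (7−23.20)²/23.20 + (33−38.67)²/38.67 = 21.8621
df = 3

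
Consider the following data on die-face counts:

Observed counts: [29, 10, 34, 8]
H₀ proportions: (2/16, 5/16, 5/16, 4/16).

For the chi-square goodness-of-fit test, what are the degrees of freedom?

df = k − 1 = 4 − 1 = 3

degrees of freedom = 3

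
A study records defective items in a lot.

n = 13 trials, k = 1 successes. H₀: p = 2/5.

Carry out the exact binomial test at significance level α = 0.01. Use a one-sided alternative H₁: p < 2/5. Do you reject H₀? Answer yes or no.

Exact binomial: n=13, k=1, p₀=2/5=0.4000
P(X≤1) from Σ C(n,i)·p₀^i·(1−p₀)^(n−i)
p-value (one-sided, H₁ less) = 0.01263
At α=0.01: p ≥ α → fail to reject H₀

reject H₀: no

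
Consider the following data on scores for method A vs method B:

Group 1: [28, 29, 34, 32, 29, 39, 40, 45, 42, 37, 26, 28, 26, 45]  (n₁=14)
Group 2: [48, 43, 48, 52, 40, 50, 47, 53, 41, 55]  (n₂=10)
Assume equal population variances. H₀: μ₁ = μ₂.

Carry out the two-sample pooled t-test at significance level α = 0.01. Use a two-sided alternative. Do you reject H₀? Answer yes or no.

x̄₁=34.286, s₁=6.955, n₁=14
x̄₂=47.700, s₂=5.078, n₂=10
s_p² = [13·6.955² + 9·5.078²]/22 = 39.1344
SE = √(s_p²·(1/14+1/10)) = 2.5901
t = (34.286−47.700)/2.5901 = -5.1790
df = 22
p-value (two-sided) = 0.00003
At α=0.01: p < α → reject H₀

reject H₀: yes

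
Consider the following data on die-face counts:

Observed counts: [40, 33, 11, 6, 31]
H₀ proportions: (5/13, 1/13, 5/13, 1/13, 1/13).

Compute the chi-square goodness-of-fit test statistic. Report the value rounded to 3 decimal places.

test statistic = 140.096

n = 121; E_i = n·p_i = [46.54, 9.31, 46.54, 9.31, 9.31]
χ² = (40−46.54)²/46.54 + (33−9.31)²/9.31 + (11−46.54)²/46.54 + (6−9.31)²/9.31 + (31−9.31)²/9.31 = 140.0959
df = 4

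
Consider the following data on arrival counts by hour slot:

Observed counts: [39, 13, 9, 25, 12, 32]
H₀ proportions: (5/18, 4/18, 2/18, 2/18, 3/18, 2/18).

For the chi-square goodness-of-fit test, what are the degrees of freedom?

df = k − 1 = 6 − 1 = 5

degrees of freedom = 5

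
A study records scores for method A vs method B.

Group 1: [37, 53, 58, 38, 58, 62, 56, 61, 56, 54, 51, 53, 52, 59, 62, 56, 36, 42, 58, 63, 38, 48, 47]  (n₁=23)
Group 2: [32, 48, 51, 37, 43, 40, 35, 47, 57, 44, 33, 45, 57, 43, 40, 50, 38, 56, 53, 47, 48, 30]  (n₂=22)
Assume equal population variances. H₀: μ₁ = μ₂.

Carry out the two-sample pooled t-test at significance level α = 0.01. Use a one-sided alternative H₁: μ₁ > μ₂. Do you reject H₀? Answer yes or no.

x̄₁=52.087, s₁=8.602, n₁=23
x̄₂=44.273, s₂=8.043, n₂=22
s_p² = [22·8.602² + 21·8.043²]/43 = 69.4463
SE = √(s_p²·(1/23+1/22)) = 2.4852
t = (52.087−44.273)/2.4852 = 3.1443
df = 43
p-value (one-sided, H₁ greater) = 0.00151
At α=0.01: p < α → reject H₀

reject H₀: yes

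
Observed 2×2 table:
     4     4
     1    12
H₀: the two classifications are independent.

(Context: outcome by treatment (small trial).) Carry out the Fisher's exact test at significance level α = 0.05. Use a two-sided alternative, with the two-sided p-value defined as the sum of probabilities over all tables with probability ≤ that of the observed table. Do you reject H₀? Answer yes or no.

Margins: r₁=8, r₂=13, c₁=5, c₂=16, n=21
p_obs = C(8,4)·C(13,1)/C(21,5); sum pmf over tables with pmf ≤ p_obs
p-value (two-sided) = 0.04747
At α=0.05: p < α → reject H₀

reject H₀: yes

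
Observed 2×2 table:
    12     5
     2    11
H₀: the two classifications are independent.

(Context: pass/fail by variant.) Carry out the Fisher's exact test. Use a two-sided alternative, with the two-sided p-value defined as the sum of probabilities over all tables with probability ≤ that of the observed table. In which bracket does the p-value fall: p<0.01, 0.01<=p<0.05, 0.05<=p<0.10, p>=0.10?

Margins: r₁=17, r₂=13, c₁=14, c₂=16, n=30
p_obs = C(17,12)·C(13,2)/C(30,14); sum pmf over tables with pmf ≤ p_obs
p-value (two-sided) = 0.00391
→ bracket: p<0.01

p-value bracket: p<0.01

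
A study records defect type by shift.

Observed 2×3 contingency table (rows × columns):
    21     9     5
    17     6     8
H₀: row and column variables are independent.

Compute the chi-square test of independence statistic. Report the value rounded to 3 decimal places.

Row totals [35, 31], col totals [38, 15, 13], n=66
χ² = (21−20.15)²/20.15 + (9−7.95)²/7.95 + (5−6.89)²/6.89 + (17−17.85)²/17.85 + (6−7.05)²/7.05 + (8−6.11)²/6.11 = 1.4764
df = 2

test statistic = 1.476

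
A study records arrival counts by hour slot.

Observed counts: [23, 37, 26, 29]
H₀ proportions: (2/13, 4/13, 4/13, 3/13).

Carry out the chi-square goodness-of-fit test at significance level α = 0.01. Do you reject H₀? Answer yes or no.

n = 115; E_i = n·p_i = [17.69, 35.38, 35.38, 26.54]
χ² = (23−17.69)²/17.69 + (37−35.38)²/35.38 + (26−35.38)²/35.38 + (29−26.54)²/26.54 = 4.3833
df = 3
p-value (upper-tail) = 0.22294
At α=0.01: p ≥ α → fail to reject H₀

reject H₀: no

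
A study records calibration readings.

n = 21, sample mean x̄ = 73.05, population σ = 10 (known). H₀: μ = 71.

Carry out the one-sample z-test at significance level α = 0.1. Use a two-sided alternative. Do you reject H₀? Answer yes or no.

SE = σ/√n = 10/√21 = 2.1822
z = (x̄−μ₀)/SE = (73.05−71)/2.1822 = 0.9394
p-value (two-sided) = 0.34751
At α=0.1: p ≥ α → fail to reject H₀

reject H₀: no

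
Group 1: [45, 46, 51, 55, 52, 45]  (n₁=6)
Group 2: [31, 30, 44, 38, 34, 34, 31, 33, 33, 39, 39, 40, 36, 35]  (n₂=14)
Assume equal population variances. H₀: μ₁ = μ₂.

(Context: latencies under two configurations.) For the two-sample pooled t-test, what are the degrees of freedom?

df = n₁ + n₂ − 2 = 6 + 14 − 2 = 18

degrees of freedom = 18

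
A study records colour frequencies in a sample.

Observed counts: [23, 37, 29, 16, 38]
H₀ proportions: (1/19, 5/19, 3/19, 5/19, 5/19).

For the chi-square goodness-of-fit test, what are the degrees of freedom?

df = k − 1 = 5 − 1 = 4

degrees of freedom = 4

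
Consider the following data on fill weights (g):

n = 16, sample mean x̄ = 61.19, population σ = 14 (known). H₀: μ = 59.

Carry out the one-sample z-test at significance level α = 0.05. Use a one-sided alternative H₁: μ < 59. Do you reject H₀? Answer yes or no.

reject H₀: no

SE = σ/√n = 14/√16 = 3.5000
z = (x̄−μ₀)/SE = (61.19−59)/3.5000 = 0.6257
p-value (one-sided, H₁ less) = 0.73425
At α=0.05: p ≥ α → fail to reject H₀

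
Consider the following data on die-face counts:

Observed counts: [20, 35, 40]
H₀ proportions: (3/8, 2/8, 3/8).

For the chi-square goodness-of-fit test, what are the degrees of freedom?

degrees of freedom = 2

df = k − 1 = 3 − 1 = 2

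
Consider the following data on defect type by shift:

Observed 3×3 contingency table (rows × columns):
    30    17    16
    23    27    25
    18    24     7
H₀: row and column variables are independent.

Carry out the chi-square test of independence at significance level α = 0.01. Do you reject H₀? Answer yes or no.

reject H₀: no

Row totals [63, 75, 49], col totals [71, 68, 48], n=187
χ² = (30−23.92)²/23.92 + (17−22.91)²/22.91 + (16−16.17)²/16.17 + (23−28.48)²/28.48 + (27−27.27)²/27.27 + (25−19.25)²/19.25 + (18−18.60)²/18.60 + (24−17.82)²/17.82 + (7−12.58)²/12.58 = 10.4816
df = 4
p-value (upper-tail) = 0.03305
At α=0.01: p ≥ α → fail to reject H₀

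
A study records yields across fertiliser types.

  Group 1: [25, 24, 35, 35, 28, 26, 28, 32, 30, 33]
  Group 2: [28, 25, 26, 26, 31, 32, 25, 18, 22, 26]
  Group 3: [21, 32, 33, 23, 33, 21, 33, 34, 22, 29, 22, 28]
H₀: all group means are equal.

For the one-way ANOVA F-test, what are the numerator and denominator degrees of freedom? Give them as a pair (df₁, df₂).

k = 3 groups, N = 32 total
df = (k−1, N−k) = (3−1, 32−3) = (2, 29)

degrees of freedom = [2, 29]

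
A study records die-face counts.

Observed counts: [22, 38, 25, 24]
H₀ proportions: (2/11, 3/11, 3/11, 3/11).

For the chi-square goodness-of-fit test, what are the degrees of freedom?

df = k − 1 = 4 − 1 = 3

degrees of freedom = 3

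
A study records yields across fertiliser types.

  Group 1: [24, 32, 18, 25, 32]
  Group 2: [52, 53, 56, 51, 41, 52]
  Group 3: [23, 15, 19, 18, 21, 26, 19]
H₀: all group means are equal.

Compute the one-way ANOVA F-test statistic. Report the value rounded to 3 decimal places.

test statistic = 70.600

Group means [26.20, 50.83, 20.14], grand mean 32.056
SSB = Σnᵢ(x̄ᵢ−x̄)² = 3280.454; SSW = ΣΣ(x−x̄ᵢ)² = 348.490
MSB = 3280.454/2 = 1640.2270; MSW = 348.490/15 = 23.2327
F = MSB/MSW = 70.5999
df = (2, 15)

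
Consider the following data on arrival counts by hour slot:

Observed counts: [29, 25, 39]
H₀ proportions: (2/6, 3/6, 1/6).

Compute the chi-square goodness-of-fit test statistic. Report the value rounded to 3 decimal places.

test statistic = 45.699

n = 93; E_i = n·p_i = [31.00, 46.50, 15.50]
χ² = (29−31.00)²/31.00 + (25−46.50)²/46.50 + (39−15.50)²/15.50 = 45.6989
df = 2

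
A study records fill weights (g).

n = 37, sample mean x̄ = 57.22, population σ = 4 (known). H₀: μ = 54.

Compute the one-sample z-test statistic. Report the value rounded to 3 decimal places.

test statistic = 4.897

SE = σ/√n = 4/√37 = 0.6576
z = (x̄−μ₀)/SE = (57.22−54)/0.6576 = 4.8966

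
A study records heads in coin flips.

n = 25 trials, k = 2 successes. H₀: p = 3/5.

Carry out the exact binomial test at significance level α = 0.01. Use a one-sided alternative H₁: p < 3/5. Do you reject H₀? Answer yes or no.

reject H₀: yes

Exact binomial: n=25, k=2, p₀=3/5=0.6000
P(X≤2) from Σ C(n,i)·p₀^i·(1−p₀)^(n−i)
p-value (one-sided, H₁ less) = 0.00000
At α=0.01: p < α → reject H₀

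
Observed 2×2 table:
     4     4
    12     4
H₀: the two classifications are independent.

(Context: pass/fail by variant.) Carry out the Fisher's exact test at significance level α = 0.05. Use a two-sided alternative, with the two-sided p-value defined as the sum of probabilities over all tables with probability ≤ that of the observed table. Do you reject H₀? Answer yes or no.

Margins: r₁=8, r₂=16, c₁=16, c₂=8, n=24
p_obs = C(8,4)·C(16,12)/C(24,16); sum pmf over tables with pmf ≤ p_obs
p-value (two-sided) = 0.36254
At α=0.05: p ≥ α → fail to reject H₀

reject H₀: no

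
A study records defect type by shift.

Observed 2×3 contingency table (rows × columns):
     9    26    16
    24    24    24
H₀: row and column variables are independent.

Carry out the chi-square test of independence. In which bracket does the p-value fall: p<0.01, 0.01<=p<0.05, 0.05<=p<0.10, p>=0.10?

Row totals [51, 72], col totals [33, 50, 40], n=123
χ² = (9−13.68)²/13.68 + (26−20.73)²/20.73 + (16−16.59)²/16.59 + (24−19.32)²/19.32 + (24−29.27)²/29.27 + (24−23.41)²/23.41 = 5.0603
df = 2
p-value (upper-tail) = 0.07965
→ bracket: 0.05<=p<0.10

p-value bracket: 0.05<=p<0.10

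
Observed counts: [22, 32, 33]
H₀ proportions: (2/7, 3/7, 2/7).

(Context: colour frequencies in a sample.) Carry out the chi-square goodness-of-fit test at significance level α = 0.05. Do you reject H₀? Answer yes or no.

n = 87; E_i = n·p_i = [24.86, 37.29, 24.86]
χ² = (22−24.86)²/24.86 + (32−37.29)²/37.29 + (33−24.86)²/24.86 = 3.7452
df = 2
p-value (upper-tail) = 0.15372
At α=0.05: p ≥ α → fail to reject H₀

reject H₀: no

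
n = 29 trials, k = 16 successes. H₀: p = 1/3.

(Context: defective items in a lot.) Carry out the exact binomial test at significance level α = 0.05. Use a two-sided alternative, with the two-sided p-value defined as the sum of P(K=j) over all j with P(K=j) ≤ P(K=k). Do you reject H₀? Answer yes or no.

reject H₀: yes

Exact binomial: n=29, k=16, p₀=1/3=0.3333
P(X=j) = C(n,j)·p₀^j·(1−p₀)^(n−j); p = Σ P(X=j) over j with P(X=j) ≤ P(X=16)
p-value (two-sided) = 0.01711
At α=0.05: p < α → reject H₀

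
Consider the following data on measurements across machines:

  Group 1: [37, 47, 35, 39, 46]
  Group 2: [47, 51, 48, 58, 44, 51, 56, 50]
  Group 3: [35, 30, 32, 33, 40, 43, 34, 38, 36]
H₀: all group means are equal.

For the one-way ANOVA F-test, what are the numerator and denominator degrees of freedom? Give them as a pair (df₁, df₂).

degrees of freedom = [2, 19]

k = 3 groups, N = 22 total
df = (k−1, N−k) = (3−1, 22−3) = (2, 19)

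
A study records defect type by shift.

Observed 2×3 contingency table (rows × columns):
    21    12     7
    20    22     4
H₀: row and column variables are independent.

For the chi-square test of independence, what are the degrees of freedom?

degrees of freedom = 2

df = (r−1)(c−1) = (2−1)·(3−1) = 2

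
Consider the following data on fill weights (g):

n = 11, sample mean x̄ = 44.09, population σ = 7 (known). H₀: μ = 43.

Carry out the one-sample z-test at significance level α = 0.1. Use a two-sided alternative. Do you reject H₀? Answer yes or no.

reject H₀: no

SE = σ/√n = 7/√11 = 2.1106
z = (x̄−μ₀)/SE = (44.09−43)/2.1106 = 0.5164
p-value (two-sided) = 0.60554
At α=0.1: p ≥ α → fail to reject H₀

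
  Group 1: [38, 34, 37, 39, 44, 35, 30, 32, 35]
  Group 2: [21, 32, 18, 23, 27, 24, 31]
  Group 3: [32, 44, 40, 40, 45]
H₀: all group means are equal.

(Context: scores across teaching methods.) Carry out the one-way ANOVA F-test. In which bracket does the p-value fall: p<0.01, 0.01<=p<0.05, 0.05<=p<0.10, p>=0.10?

p-value bracket: p<0.01

Group means [36.00, 25.14, 40.20], grand mean 33.381
SSB = Σnᵢ(x̄ᵢ−x̄)² = 769.295; SSW = ΣΣ(x−x̄ᵢ)² = 399.657
MSB = 769.295/2 = 384.6476; MSW = 399.657/18 = 22.2032
F = MSB/MSW = 17.3240
df = (2, 18)
p-value (upper-tail) = 0.00006
→ bracket: p<0.01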